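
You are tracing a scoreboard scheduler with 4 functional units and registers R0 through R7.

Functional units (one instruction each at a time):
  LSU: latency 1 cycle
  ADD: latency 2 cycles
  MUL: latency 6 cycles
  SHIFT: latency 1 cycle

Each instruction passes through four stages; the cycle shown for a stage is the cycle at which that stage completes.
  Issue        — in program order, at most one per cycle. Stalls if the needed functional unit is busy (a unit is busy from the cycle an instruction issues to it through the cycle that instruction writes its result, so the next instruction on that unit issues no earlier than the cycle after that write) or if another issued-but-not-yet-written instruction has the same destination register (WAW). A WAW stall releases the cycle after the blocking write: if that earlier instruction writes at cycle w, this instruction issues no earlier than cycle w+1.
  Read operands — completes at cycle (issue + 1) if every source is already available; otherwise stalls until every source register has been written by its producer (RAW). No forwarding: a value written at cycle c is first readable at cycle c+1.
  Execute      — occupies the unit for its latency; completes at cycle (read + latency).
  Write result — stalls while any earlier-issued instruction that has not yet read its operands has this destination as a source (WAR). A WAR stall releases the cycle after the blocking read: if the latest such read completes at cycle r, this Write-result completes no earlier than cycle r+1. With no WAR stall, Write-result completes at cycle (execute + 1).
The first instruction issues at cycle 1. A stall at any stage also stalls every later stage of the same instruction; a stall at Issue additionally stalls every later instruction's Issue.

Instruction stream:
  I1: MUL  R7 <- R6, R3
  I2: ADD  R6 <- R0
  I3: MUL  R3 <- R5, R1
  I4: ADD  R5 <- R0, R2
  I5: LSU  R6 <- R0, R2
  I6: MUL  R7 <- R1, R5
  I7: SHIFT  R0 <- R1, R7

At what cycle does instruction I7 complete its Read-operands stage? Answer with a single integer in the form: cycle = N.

I1 -> (1, 2, 8, 9)
I2 -> (2, 3, 5, 6)
I3 -> (10, 11, 17, 18)  // struct: MUL busy until I1 writes@9
I4 -> (11, 12, 14, 15)
I5 -> (12, 13, 14, 15)
I6 -> (19, 20, 26, 27)  // struct: MUL busy until I3 writes@18
I7 -> (20, 28, 29, 30)  // RAW R7: wait I6 write@27

cycle = 28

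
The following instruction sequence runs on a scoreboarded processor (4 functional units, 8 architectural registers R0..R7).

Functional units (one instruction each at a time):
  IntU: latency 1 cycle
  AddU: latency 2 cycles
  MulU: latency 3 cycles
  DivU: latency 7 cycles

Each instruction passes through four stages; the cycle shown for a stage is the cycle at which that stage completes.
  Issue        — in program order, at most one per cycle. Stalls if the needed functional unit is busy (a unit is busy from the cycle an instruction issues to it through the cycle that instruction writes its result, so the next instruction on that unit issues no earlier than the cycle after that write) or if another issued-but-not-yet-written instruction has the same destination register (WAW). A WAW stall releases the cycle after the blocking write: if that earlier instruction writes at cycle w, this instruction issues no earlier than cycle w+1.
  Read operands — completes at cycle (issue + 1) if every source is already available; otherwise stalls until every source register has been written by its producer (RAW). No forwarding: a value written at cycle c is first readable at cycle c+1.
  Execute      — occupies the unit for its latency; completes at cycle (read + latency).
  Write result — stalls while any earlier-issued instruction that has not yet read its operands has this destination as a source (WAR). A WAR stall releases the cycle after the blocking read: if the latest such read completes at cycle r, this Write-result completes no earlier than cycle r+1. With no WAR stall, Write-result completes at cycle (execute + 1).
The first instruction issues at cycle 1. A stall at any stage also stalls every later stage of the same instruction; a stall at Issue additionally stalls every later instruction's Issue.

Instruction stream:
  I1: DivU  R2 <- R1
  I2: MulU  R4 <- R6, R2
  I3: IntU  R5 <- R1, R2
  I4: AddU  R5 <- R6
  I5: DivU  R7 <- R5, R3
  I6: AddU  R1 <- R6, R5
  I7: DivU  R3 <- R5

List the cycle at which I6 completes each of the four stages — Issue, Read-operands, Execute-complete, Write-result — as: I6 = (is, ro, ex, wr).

I6 = (19, 20, 22, 23)

c1: I1→DivU
c2: I1 RO; I2→MulU
c3: I3→IntU
c9: I1 EX
c10: I1 WR R2
c11: I2 RO; I3 RO
c12: I3 EX
c13: I3 WR R5
c14: I2 EX; I4→AddU
c15: I2 WR R4; I4 RO; I5→DivU
c17: I4 EX
c18: I4 WR R5
c19: I5 RO; I6→AddU
c20: I6 RO
c22: I6 EX
c23: I6 WR R1
c26: I5 EX
c27: I5 WR R7
c28: I7→DivU
c29: I7 RO
c36: I7 EX
c37: I7 WR R3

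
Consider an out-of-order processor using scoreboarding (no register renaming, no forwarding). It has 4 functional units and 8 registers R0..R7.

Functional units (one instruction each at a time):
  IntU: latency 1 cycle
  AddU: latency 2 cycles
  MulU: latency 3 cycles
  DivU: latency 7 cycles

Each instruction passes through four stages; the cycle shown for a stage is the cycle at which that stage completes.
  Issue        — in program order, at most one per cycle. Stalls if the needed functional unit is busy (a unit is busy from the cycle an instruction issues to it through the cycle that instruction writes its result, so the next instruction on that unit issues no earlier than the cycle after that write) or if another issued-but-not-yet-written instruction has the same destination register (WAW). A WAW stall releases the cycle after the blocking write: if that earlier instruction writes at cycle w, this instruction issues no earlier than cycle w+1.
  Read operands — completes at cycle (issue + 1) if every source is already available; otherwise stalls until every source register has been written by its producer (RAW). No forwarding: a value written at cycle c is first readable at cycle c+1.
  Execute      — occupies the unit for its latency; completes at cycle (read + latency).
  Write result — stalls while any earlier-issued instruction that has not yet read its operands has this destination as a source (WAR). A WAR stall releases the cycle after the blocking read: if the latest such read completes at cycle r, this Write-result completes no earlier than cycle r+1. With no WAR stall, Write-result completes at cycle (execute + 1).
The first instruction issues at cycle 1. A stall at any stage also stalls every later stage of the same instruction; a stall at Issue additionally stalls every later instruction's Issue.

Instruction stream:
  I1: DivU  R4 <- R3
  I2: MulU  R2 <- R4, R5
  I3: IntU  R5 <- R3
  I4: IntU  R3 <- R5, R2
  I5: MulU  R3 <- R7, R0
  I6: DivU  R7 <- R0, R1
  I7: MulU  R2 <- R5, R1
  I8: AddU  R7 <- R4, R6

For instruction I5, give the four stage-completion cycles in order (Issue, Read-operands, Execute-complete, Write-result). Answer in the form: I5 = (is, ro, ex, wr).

I5 = (19, 20, 23, 24)

t=1  I1 issues→DivU
t=2  I1 reads, I2 issues→MulU
t=3  I3 issues→IntU
t=4  I3 reads
t=5  I3 exec-done
t=9  I1 exec-done
t=10  I1 writes R4
t=11  I2 reads
t=12  I3 writes R5
t=13  I4 issues→IntU
t=14  I2 exec-done
t=15  I2 writes R2
t=16  I4 reads
t=17  I4 exec-done
t=18  I4 writes R3
t=19  I5 issues→MulU
t=20  I5 reads, I6 issues→DivU
t=21  I6 reads
t=23  I5 exec-done
t=24  I5 writes R3
t=25  I7 issues→MulU
t=26  I7 reads
t=28  I6 exec-done
t=29  I6 writes R7, I7 exec-done
t=30  I7 writes R2, I8 issues→AddU
t=31  I8 reads
t=33  I8 exec-done
t=34  I8 writes R7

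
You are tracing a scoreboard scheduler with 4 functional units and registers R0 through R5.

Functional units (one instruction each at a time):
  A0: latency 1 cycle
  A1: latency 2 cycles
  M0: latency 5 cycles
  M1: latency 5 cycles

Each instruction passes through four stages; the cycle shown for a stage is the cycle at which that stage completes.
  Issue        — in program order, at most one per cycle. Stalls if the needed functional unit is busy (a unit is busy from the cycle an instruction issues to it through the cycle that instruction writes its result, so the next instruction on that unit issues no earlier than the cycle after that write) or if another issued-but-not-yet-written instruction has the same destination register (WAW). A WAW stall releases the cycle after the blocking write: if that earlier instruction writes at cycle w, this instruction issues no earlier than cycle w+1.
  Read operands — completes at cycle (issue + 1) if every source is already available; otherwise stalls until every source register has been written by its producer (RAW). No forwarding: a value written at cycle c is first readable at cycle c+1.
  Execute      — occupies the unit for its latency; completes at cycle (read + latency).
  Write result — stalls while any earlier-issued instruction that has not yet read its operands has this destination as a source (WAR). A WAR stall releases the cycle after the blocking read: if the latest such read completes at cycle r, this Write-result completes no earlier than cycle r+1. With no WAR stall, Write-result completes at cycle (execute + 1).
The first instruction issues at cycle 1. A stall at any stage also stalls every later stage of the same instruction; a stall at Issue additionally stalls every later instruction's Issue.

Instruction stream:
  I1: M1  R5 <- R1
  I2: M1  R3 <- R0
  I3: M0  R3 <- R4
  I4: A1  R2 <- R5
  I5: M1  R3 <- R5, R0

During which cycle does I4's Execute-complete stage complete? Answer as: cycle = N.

cycle = 21

c1: I1 dispatched to M1
c2: I1 operands ready
c7: I1 complete
c8: R5←I1
c9: I2 dispatched to M1
c10: I2 operands ready
c15: I2 complete
c16: R3←I2
c17: I3 dispatched to M0
c18: I3 operands ready · I4 dispatched to A1
c19: I4 operands ready
c21: I4 complete
c22: R2←I4
c23: I3 complete
c24: R3←I3
c25: I5 dispatched to M1
c26: I5 operands ready
c31: I5 complete
c32: R3←I5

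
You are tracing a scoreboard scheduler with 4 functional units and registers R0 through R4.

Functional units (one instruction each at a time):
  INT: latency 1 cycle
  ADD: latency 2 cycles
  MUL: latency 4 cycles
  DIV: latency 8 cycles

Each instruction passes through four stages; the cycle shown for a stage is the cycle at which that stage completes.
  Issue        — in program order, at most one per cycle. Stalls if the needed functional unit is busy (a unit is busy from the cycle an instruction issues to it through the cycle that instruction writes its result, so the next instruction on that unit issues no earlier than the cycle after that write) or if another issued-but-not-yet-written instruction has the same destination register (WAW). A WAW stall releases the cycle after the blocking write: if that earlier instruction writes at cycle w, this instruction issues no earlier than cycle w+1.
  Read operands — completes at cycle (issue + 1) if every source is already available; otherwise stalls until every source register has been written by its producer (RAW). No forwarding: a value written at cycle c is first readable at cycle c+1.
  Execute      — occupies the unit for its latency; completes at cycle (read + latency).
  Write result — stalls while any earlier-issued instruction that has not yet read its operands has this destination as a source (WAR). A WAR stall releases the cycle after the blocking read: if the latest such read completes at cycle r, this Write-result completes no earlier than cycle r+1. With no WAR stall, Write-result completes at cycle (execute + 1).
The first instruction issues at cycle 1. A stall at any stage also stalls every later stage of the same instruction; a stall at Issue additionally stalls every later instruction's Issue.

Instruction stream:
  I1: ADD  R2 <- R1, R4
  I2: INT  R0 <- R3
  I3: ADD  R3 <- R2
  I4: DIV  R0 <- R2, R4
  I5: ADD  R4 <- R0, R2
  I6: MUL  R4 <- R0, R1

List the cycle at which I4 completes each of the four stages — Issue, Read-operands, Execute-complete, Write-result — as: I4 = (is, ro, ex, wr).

I4 = (7, 8, 16, 17)

[1] issue I1 (ADD)
[2] I1 read-ops | issue I2 (INT)
[3] I2 read-ops
[4] I1 finished on ADD | I2 finished on INT
[5] I1→R2 | I2→R0
[6] issue I3 (ADD)
[7] I3 read-ops | issue I4 (DIV)
[8] I4 read-ops
[9] I3 finished on ADD
[10] I3→R3
[11] issue I5 (ADD)
[16] I4 finished on DIV
[17] I4→R0
[18] I5 read-ops
[20] I5 finished on ADD
[21] I5→R4
[22] issue I6 (MUL)
[23] I6 read-ops
[27] I6 finished on MUL
[28] I6→R4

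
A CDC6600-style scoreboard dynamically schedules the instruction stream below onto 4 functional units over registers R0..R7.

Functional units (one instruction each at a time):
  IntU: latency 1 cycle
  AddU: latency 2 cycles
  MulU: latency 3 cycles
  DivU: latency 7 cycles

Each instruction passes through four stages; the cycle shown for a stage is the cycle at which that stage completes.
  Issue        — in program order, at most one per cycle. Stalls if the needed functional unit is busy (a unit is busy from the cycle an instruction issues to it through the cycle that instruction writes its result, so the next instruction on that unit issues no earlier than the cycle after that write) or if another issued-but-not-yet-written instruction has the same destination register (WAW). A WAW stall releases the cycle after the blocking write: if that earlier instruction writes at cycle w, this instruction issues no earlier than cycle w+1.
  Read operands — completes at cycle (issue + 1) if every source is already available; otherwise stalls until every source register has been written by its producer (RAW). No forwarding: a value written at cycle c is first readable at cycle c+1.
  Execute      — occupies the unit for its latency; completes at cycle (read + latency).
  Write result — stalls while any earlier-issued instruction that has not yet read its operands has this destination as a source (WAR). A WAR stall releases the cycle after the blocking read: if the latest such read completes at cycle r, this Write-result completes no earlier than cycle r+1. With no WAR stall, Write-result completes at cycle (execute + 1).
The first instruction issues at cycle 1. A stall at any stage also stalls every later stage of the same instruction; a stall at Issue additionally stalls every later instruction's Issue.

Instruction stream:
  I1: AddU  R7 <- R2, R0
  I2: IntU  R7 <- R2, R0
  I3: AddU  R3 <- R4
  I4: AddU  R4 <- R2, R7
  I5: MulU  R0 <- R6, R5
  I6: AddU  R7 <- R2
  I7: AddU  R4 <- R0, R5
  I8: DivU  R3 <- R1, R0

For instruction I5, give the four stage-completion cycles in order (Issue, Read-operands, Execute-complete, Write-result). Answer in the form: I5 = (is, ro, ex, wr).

I5 = (13, 14, 17, 18)

[1] I1 dispatched to AddU
[2] I1 operands ready
[4] I1 complete
[5] R7←I1
[6] I2 dispatched to IntU
[7] I2 operands ready | I3 dispatched to AddU
[8] I2 complete | I3 operands ready
[9] R7←I2
[10] I3 complete
[11] R3←I3
[12] I4 dispatched to AddU
[13] I4 operands ready | I5 dispatched to MulU
[14] I5 operands ready
[15] I4 complete
[16] R4←I4
[17] I5 complete | I6 dispatched to AddU
[18] R0←I5 | I6 operands ready
[20] I6 complete
[21] R7←I6
[22] I7 dispatched to AddU
[23] I7 operands ready | I8 dispatched to DivU
[24] I8 operands ready
[25] I7 complete
[26] R4←I7
[31] I8 complete
[32] R3←I8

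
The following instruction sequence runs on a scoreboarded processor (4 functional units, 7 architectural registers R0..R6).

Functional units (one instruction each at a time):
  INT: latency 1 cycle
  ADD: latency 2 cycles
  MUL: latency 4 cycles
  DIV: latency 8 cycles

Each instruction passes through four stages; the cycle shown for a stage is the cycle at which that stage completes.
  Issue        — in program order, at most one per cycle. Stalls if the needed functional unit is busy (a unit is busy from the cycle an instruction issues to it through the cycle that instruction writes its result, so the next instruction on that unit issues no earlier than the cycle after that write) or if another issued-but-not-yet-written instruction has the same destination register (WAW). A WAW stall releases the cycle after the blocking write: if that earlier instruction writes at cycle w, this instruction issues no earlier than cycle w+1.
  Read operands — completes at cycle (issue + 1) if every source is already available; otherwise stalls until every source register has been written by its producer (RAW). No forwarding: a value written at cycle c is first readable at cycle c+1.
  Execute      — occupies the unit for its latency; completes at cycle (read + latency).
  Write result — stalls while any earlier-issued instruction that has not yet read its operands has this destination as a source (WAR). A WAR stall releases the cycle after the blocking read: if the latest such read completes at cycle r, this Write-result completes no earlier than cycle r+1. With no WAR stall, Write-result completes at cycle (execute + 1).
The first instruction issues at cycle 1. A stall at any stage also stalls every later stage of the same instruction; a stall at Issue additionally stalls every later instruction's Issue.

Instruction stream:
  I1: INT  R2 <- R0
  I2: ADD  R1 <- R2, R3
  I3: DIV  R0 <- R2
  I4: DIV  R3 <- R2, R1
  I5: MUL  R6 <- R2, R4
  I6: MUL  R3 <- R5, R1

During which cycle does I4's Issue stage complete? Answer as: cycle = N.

[1] issue I1 (INT)
[2] I1 read-ops, issue I2 (ADD)
[3] I1 finished on INT, issue I3 (DIV)
[4] I1→R2
[5] I2 read-ops, I3 read-ops
[7] I2 finished on ADD
[8] I2→R1
[13] I3 finished on DIV
[14] I3→R0
[15] issue I4 (DIV)
[16] I4 read-ops, issue I5 (MUL)
[17] I5 read-ops
[21] I5 finished on MUL
[22] I5→R6
[24] I4 finished on DIV
[25] I4→R3
[26] issue I6 (MUL)
[27] I6 read-ops
[31] I6 finished on MUL
[32] I6→R3

cycle = 15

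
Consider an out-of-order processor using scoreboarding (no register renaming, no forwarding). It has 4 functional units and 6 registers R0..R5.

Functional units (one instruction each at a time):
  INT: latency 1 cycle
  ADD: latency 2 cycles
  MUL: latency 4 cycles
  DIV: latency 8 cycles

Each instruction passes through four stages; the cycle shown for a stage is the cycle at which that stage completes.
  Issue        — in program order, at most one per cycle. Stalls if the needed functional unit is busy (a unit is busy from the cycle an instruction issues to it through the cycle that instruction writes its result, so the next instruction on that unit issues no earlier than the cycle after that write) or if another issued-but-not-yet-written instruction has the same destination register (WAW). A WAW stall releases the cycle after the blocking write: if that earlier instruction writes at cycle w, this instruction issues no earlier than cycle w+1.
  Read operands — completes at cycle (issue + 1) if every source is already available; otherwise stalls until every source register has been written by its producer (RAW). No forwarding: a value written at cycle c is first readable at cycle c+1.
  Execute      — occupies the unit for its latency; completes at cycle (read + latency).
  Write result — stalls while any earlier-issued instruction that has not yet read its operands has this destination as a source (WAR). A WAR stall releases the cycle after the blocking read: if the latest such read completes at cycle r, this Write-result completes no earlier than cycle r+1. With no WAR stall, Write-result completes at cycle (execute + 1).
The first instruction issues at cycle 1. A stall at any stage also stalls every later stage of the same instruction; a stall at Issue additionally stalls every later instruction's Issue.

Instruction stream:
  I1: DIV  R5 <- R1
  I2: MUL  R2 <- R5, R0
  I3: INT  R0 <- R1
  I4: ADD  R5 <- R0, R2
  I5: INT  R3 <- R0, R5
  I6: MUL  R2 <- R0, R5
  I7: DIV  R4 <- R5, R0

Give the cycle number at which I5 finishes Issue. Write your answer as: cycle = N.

cycle 1: I1→DIV
cycle 2: I1 RO, I2→MUL
cycle 3: I3→INT
cycle 4: I3 RO
cycle 5: I3 EX
cycle 10: I1 EX
cycle 11: I1 WR R5
cycle 12: I2 RO, I4→ADD
cycle 13: I3 WR R0
cycle 14: I5→INT
cycle 16: I2 EX
cycle 17: I2 WR R2
cycle 18: I4 RO, I6→MUL
cycle 19: I7→DIV
cycle 20: I4 EX
cycle 21: I4 WR R5
cycle 22: I5 RO, I6 RO, I7 RO
cycle 23: I5 EX
cycle 24: I5 WR R3
cycle 26: I6 EX
cycle 27: I6 WR R2
cycle 30: I7 EX
cycle 31: I7 WR R4

cycle = 14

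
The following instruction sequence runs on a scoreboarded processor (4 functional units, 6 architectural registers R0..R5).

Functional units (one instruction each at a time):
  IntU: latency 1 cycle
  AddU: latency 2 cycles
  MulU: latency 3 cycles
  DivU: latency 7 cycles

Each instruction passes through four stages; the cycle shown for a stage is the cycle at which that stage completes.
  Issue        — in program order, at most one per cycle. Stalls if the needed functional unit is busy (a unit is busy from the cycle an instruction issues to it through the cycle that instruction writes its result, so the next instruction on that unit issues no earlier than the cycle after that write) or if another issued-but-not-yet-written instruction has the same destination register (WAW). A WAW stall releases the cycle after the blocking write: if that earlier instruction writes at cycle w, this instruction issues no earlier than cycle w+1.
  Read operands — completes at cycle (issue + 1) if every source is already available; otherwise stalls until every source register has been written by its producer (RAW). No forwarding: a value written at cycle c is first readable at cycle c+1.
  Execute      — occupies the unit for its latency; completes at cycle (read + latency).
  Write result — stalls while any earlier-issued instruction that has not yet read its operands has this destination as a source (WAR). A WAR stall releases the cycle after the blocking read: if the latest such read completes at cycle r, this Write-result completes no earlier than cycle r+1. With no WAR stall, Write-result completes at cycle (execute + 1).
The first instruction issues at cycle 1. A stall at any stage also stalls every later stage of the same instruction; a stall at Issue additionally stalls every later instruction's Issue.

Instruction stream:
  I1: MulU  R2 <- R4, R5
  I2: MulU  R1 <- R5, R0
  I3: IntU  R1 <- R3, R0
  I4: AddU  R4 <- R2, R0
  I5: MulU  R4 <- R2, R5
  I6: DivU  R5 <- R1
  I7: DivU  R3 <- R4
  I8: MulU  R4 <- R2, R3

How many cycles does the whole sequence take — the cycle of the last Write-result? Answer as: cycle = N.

cycle = 44

cycle 1: I1 issues→MulU
cycle 2: I1 reads
cycle 5: I1 exec-done
cycle 6: I1 writes R2
cycle 7: I2 issues→MulU
cycle 8: I2 reads
cycle 11: I2 exec-done
cycle 12: I2 writes R1
cycle 13: I3 issues→IntU
cycle 14: I3 reads, I4 issues→AddU
cycle 15: I3 exec-done, I4 reads
cycle 16: I3 writes R1
cycle 17: I4 exec-done
cycle 18: I4 writes R4
cycle 19: I5 issues→MulU
cycle 20: I5 reads, I6 issues→DivU
cycle 21: I6 reads
cycle 23: I5 exec-done
cycle 24: I5 writes R4
cycle 28: I6 exec-done
cycle 29: I6 writes R5
cycle 30: I7 issues→DivU
cycle 31: I7 reads, I8 issues→MulU
cycle 38: I7 exec-done
cycle 39: I7 writes R3
cycle 40: I8 reads
cycle 43: I8 exec-done
cycle 44: I8 writes R4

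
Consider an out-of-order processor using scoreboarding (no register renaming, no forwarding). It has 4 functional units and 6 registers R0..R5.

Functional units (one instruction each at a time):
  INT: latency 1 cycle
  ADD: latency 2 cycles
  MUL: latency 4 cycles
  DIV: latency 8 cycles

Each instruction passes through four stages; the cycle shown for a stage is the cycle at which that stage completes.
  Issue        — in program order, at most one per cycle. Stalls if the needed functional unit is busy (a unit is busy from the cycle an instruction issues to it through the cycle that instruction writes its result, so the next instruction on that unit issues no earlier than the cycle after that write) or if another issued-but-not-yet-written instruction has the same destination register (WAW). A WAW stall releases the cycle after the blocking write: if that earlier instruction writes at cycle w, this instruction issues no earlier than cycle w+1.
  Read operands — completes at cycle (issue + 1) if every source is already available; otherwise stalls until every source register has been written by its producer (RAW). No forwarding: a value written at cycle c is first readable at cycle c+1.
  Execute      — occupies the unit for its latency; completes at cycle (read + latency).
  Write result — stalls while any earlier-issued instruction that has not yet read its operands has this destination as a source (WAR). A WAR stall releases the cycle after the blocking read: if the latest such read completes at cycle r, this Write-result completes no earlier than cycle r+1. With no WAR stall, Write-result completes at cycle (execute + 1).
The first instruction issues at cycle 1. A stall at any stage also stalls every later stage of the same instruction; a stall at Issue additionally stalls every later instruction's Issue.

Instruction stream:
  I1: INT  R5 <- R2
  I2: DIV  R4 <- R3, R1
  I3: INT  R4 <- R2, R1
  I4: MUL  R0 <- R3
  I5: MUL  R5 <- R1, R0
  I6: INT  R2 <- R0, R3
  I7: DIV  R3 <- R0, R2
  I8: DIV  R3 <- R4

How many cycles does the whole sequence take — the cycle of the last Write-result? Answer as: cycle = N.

cycle = 46

cycle 1: I1 issues→INT
cycle 2: I1 reads | I2 issues→DIV
cycle 3: I1 exec-done | I2 reads
cycle 4: I1 writes R5
cycle 11: I2 exec-done
cycle 12: I2 writes R4
cycle 13: I3 issues→INT
cycle 14: I3 reads | I4 issues→MUL
cycle 15: I3 exec-done | I4 reads
cycle 16: I3 writes R4
cycle 19: I4 exec-done
cycle 20: I4 writes R0
cycle 21: I5 issues→MUL
cycle 22: I5 reads | I6 issues→INT
cycle 23: I6 reads | I7 issues→DIV
cycle 24: I6 exec-done
cycle 25: I6 writes R2
cycle 26: I5 exec-done | I7 reads
cycle 27: I5 writes R5
cycle 34: I7 exec-done
cycle 35: I7 writes R3
cycle 36: I8 issues→DIV
cycle 37: I8 reads
cycle 45: I8 exec-done
cycle 46: I8 writes R3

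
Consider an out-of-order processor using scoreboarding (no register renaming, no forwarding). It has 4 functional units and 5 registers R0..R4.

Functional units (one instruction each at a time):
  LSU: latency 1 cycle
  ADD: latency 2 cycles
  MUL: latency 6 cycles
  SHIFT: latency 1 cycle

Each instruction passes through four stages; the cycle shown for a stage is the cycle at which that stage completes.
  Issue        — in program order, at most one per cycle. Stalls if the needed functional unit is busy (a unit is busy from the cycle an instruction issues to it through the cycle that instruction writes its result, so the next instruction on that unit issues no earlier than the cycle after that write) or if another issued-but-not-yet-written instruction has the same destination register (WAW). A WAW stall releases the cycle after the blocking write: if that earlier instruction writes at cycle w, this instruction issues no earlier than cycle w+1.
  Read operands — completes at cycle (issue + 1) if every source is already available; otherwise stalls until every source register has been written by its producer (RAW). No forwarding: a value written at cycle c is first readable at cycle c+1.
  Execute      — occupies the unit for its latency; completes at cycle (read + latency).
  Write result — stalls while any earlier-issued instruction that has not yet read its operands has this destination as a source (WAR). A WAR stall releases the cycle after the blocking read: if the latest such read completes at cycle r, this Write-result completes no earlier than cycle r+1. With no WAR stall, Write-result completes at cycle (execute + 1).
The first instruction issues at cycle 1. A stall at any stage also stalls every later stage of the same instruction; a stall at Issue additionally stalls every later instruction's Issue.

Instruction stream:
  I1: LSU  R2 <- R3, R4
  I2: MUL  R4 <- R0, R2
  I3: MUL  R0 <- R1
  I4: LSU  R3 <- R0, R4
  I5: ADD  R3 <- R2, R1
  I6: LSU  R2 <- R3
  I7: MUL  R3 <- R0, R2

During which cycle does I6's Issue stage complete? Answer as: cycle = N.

cycle = 26

I1  is:1  ro:2  ex:3  wr:4
I2  is:2  ro:5  ex:11  wr:12  — RAW R2: wait I1 write@4
I3  is:13  ro:14  ex:20  wr:21  — struct: MUL busy until I2 writes@12
I4  is:14  ro:22  ex:23  wr:24  — RAW R0: wait I3 write@21
I5  is:25  ro:26  ex:28  wr:29  — WAW R3: wait I4 write@24
I6  is:26  ro:30  ex:31  wr:32  — RAW R3: wait I5 write@29
I7  is:30  ro:33  ex:39  wr:40  — WAW R3: wait I5 write@29, RAW R2: wait I6 write@32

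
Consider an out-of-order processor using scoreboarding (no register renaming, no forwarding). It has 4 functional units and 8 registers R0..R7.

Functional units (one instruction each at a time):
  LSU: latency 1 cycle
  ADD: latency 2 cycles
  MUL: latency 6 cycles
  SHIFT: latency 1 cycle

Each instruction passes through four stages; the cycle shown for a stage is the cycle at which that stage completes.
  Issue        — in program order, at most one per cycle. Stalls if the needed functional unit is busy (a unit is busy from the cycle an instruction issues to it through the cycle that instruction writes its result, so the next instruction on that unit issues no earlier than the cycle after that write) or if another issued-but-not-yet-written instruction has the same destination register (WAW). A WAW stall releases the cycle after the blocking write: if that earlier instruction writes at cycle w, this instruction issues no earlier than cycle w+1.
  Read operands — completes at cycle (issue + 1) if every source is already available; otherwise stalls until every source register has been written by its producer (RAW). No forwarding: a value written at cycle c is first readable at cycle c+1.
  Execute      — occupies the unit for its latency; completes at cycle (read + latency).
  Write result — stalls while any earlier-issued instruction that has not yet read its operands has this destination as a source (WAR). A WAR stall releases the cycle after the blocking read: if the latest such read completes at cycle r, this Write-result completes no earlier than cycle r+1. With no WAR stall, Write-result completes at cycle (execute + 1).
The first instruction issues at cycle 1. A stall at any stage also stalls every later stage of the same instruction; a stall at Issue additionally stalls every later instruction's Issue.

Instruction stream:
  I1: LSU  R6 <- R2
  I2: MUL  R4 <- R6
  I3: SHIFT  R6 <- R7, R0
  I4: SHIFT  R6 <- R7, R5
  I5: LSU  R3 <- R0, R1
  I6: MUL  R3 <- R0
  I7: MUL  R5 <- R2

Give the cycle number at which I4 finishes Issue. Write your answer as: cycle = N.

cycle 1: I1→LSU
cycle 2: I1 RO · I2→MUL
cycle 3: I1 EX
cycle 4: I1 WR R6
cycle 5: I2 RO · I3→SHIFT
cycle 6: I3 RO
cycle 7: I3 EX
cycle 8: I3 WR R6
cycle 9: I4→SHIFT
cycle 10: I4 RO · I5→LSU
cycle 11: I2 EX · I4 EX · I5 RO
cycle 12: I2 WR R4 · I4 WR R6 · I5 EX
cycle 13: I5 WR R3
cycle 14: I6→MUL
cycle 15: I6 RO
cycle 21: I6 EX
cycle 22: I6 WR R3
cycle 23: I7→MUL
cycle 24: I7 RO
cycle 30: I7 EX
cycle 31: I7 WR R5

cycle = 9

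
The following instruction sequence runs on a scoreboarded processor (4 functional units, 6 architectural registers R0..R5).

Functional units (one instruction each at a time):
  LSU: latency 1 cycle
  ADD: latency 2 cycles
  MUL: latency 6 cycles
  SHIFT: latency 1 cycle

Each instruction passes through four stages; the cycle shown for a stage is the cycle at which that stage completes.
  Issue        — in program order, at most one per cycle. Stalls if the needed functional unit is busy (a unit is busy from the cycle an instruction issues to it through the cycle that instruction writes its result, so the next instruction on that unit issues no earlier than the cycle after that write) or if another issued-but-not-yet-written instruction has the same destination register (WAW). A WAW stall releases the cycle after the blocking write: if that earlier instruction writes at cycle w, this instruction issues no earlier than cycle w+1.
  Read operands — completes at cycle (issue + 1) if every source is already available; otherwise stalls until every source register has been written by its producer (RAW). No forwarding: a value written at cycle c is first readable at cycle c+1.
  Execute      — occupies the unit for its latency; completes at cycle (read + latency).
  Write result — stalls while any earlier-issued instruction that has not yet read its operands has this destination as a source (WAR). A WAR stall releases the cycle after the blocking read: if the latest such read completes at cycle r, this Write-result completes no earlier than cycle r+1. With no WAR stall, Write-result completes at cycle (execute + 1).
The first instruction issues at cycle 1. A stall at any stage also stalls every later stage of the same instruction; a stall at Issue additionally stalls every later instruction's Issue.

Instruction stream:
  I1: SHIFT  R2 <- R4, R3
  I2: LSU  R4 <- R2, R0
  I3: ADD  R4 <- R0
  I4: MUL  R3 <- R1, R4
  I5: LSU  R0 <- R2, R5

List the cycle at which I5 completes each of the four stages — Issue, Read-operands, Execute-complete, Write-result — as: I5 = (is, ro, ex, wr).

I5 = (10, 11, 12, 13)

[1] I1 issues→SHIFT
[2] I1 reads · I2 issues→LSU
[3] I1 exec-done
[4] I1 writes R2
[5] I2 reads
[6] I2 exec-done
[7] I2 writes R4
[8] I3 issues→ADD
[9] I3 reads · I4 issues→MUL
[10] I5 issues→LSU
[11] I3 exec-done · I5 reads
[12] I3 writes R4 · I5 exec-done
[13] I4 reads · I5 writes R0
[19] I4 exec-done
[20] I4 writes R3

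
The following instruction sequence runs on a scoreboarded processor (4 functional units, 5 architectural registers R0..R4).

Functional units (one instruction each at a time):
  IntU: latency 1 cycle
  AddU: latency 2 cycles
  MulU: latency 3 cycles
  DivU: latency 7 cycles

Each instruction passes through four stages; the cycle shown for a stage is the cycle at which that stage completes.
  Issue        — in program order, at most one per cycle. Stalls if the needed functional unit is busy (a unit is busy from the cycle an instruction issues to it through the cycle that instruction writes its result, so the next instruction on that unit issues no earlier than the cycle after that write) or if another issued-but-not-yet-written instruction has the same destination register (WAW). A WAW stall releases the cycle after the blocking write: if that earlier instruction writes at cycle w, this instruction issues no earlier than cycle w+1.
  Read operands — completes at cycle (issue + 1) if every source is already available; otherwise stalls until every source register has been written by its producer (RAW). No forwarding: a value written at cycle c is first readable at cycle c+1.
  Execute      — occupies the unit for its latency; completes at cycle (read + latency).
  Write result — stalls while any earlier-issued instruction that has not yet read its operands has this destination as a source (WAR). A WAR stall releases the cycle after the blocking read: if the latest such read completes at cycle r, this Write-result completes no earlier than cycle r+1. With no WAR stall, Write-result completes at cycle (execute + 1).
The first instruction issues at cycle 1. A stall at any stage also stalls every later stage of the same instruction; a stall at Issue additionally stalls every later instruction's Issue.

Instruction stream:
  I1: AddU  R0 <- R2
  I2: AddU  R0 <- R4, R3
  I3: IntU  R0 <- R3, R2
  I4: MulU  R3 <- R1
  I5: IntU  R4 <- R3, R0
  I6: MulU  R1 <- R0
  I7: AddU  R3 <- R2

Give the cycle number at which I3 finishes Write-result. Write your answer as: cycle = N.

c1: I1 issues→AddU
c2: I1 reads
c4: I1 exec-done
c5: I1 writes R0
c6: I2 issues→AddU
c7: I2 reads
c9: I2 exec-done
c10: I2 writes R0
c11: I3 issues→IntU
c12: I3 reads; I4 issues→MulU
c13: I3 exec-done; I4 reads
c14: I3 writes R0
c15: I5 issues→IntU
c16: I4 exec-done
c17: I4 writes R3
c18: I5 reads; I6 issues→MulU
c19: I5 exec-done; I6 reads; I7 issues→AddU
c20: I5 writes R4; I7 reads
c22: I6 exec-done; I7 exec-done
c23: I6 writes R1; I7 writes R3

cycle = 14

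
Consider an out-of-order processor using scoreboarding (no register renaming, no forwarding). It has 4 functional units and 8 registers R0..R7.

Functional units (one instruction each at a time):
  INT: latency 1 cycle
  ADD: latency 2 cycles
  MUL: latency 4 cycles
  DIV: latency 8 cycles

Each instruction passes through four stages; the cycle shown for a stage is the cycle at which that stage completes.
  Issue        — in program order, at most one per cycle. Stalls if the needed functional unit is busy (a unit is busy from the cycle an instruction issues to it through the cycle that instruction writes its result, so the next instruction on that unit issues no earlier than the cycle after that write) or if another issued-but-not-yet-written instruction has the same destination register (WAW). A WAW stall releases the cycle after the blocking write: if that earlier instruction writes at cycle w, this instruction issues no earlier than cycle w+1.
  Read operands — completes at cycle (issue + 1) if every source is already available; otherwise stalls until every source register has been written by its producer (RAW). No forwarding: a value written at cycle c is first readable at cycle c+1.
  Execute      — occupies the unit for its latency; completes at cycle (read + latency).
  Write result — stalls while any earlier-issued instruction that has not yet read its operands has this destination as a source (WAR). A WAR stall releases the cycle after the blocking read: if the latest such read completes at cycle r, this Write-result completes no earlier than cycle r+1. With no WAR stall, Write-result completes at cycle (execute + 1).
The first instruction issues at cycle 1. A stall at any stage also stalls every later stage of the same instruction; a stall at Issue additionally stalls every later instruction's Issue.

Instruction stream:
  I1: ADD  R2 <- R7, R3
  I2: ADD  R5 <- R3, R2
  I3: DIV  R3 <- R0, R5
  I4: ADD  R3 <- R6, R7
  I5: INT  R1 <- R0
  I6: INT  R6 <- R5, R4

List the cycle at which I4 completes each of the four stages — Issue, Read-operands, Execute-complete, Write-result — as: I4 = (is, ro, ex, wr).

I4 = (21, 22, 24, 25)

[I1] 1/2/4/5
[I2] 6/7/9/10  (struct: ADD busy until I1 writes@5)
[I3] 7/11/19/20  (RAW R5: wait I2 write@10)
[I4] 21/22/24/25  (WAW R3: wait I3 write@20)
[I5] 22/23/24/25
[I6] 26/27/28/29  (struct: INT busy until I5 writes@25)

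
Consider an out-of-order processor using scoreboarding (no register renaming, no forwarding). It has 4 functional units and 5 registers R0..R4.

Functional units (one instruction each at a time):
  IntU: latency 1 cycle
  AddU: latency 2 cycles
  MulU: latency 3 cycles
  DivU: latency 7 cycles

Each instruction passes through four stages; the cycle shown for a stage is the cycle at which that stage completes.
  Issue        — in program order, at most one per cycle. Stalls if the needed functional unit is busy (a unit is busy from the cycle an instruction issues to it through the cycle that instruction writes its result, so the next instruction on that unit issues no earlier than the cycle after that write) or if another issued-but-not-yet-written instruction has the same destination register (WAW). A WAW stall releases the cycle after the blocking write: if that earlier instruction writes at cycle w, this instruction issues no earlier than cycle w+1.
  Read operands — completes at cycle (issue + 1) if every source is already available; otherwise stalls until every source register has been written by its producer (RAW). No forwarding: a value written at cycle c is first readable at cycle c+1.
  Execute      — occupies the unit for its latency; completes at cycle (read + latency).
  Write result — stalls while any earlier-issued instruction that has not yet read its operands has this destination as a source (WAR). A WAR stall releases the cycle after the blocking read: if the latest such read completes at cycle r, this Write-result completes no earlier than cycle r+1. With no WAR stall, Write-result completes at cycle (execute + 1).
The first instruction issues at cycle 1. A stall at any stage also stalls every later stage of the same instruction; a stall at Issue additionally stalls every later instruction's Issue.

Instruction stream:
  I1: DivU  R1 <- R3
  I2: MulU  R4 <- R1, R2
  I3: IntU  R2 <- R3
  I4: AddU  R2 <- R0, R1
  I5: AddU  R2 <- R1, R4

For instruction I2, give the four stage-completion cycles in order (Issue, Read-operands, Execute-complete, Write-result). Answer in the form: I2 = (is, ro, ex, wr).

I1: IS=1 RO=2 EX=9 WR=10
I2: IS=2 RO=11 EX=14 WR=15  [RAW R1: wait I1 write@10]
I3: IS=3 RO=4 EX=5 WR=12  [WAR R2: wait I2 read@11]
I4: IS=13 RO=14 EX=16 WR=17  [WAW R2: wait I3 write@12]
I5: IS=18 RO=19 EX=21 WR=22  [struct: AddU busy until I4 writes@17]

I2 = (2, 11, 14, 15)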